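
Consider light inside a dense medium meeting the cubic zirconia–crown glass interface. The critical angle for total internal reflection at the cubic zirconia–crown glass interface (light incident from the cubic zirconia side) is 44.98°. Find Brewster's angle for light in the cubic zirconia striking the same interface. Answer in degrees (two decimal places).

θ_B ≈ 35.25°

sin θ_c = n₂/n₁, so n₂/n₁ = sin 44.98° = 0.7069.
Brewster: tan θ_B = n₂/n₁ = 0.7069.
θ_B = arctan(0.7069) = 35.25°.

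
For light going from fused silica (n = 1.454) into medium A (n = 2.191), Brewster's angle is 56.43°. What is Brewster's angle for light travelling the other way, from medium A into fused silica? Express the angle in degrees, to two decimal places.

θ_B' ≈ 33.57°

tan θ_B' = n₁/n₂ = 1/tan θ_B, so θ_B' = 90° − θ_B.
θ_B' = 90° − 56.43° = 33.57°.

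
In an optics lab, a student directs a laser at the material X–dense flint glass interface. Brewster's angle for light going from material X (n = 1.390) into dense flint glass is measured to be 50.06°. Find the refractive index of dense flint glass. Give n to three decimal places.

n ≈ 1.660

Brewster's law: tan θ_B = n₂/n₁ (light incident in material X, refracted into dense flint glass).
n₂ = n₁ tan θ_B = 1.390 × tan 50.06° = 1.660.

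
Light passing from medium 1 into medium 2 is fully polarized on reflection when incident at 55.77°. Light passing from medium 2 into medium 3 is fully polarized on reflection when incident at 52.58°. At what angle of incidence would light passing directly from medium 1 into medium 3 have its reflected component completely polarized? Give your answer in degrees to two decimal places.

n₂/n₁ = tan 55.77° = 1.4698 and n₃/n₂ = tan 52.58° = 1.3070.
So n₃/n₁ = (n₂/n₁)(n₃/n₂) = 1.4698 × 1.3070 = 1.9210.
θ_B(1→3) = arctan(1.9210) = 62.50°.

θ_B ≈ 62.50°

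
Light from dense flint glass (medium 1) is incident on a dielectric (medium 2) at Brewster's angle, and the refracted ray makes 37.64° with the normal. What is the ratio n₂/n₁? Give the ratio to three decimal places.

θ_B + θ_t = 90°, so θ_B = 90° − 37.64° = 52.36°.
tan θ_B = n₂/n₁, so n₂/n₁ = tan 52.36° = 1.297.

n₂/n₁ ≈ 1.297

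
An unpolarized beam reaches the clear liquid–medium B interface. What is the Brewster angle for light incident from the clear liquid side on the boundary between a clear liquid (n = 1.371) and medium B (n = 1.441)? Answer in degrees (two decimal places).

Here n₂/n₁ = 1.441/1.371 = 1.0511, and Brewster's law gives tan θ_B = n₂/n₁.
θ_B = arctan(1.0511) = 46.43°.

θ_B ≈ 46.43°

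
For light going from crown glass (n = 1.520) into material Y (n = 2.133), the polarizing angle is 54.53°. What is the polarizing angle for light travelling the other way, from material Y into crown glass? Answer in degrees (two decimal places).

θ_B' ≈ 35.47°

tan θ_B' = n₁/n₂ = 1/tan θ_B, so θ_B' = 90° − θ_B.
θ_B' = 90° − 54.53° = 35.47°.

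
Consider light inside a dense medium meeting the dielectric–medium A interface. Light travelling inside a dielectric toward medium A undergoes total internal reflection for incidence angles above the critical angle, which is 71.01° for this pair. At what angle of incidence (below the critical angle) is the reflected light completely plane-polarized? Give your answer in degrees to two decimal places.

n₂/n₁ = sin θ_c = sin 71.01° = 0.9456.
tan θ_B equals the same ratio, so θ_B = arctan(0.9456) = 43.40°.

θ_B ≈ 43.40°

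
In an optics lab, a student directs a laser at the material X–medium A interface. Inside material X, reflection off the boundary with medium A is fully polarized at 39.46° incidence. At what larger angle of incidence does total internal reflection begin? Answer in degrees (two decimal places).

From Brewster, n₂/n₁ = tan θ_B = tan 39.46° = 0.8232.
Then sin θ_c = n₂/n₁ = 0.8232, so θ_c = arcsin 0.8232 = 55.40°.

θ_c ≈ 55.40°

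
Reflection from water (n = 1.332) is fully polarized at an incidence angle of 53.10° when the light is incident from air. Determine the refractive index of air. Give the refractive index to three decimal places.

Brewster's law: tan θ_B = n₂/n₁ (light incident in air, refracted into water).
n₁ = n₂ / tan θ_B = 1.332 / tan 53.10° = 1.000.

n ≈ 1.000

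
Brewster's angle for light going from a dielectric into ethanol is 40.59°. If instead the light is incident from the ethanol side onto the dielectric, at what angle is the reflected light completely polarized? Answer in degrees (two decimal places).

Reversing the direction swaps n₁ and n₂, so tan θ_B' = 1/tan θ_B and θ_B' = 90° − θ_B.
Hence θ_B' = 90° − 40.59° = 49.41°.

θ_B' ≈ 49.41°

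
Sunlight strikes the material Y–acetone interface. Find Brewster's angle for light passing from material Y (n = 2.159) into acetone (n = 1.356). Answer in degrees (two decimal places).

Here n₂/n₁ = 1.356/2.159 = 0.6281, and Brewster's law gives tan θ_B = n₂/n₁. Taking the arctangent, θ_B = 32.13°.

θ_B ≈ 32.13°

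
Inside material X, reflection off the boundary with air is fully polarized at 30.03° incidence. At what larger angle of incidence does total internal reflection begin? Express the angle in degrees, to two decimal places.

θ_c ≈ 35.31°

From Brewster, n₂/n₁ = tan θ_B = tan 30.03° = 0.5780.
Then sin θ_c = n₂/n₁ = 0.5780, so θ_c = arcsin 0.5780 = 35.31°.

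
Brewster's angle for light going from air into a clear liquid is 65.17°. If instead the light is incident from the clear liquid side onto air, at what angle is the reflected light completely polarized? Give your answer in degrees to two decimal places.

Reversing the direction swaps n₁ and n₂, so tan θ_B' = 1/tan θ_B and θ_B' = 90° − θ_B.
Hence θ_B' = 90° − 65.17° = 24.83°.

θ_B' ≈ 24.83°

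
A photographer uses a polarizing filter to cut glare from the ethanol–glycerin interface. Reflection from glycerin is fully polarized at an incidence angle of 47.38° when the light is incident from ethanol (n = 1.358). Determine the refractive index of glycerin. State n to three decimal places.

Brewster's law: tan θ_B = n₂/n₁ (light incident in ethanol, refracted into glycerin).
n₂ = n₁ tan θ_B = 1.358 × tan 47.38° = 1.476.

n ≈ 1.476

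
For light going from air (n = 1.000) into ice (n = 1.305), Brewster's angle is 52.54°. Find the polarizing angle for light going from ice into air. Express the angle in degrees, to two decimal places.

θ_B' ≈ 37.46°

tan θ_B' = n₁/n₂ = 1/tan θ_B, so θ_B' = 90° − θ_B.
θ_B' = 90° − 52.54° = 37.46°.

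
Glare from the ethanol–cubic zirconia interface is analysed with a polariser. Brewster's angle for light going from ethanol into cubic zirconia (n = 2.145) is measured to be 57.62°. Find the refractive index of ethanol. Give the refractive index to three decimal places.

n ≈ 1.360

At Brewster's angle, tan θ_B = n₂/n₁ with n₁ on the incident side (ethanol) and n₂ on the transmitted side (cubic zirconia).
n₁ = n₂ / tan θ_B = 2.145 / tan 57.62° = 1.360.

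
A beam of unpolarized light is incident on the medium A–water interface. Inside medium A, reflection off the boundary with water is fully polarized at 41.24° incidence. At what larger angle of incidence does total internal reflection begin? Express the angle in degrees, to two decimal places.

θ_c ≈ 61.24°

tan θ_B = n₂/n₁ = tan 41.24° = 0.8767.
Total internal reflection: sin θ_c = n₂/n₁ = 0.8767.
θ_c = arcsin(0.8767) = 61.24°.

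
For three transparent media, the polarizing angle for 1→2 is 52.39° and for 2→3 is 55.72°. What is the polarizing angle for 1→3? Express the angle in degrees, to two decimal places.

θ_B ≈ 62.29°

n₂/n₁ = tan 52.39° = 1.2981 and n₃/n₂ = tan 55.72° = 1.4670.
So n₃/n₁ = (n₂/n₁)(n₃/n₂) = 1.2981 × 1.4670 = 1.9043.
θ_B(1→3) = arctan(1.9043) = 62.29°.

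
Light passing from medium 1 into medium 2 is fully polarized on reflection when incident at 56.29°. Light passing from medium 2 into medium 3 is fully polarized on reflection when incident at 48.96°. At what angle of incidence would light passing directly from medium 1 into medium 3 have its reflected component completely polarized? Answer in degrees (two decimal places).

θ_B ≈ 59.85°

Each Brewster angle gives a ratio: n₂/n₁ = tan 56.29° = 1.4989, n₃/n₂ = tan 48.96° = 1.1487.
n₃/n₁ = 1.7218. Then tan θ_B(1→3) = n₃/n₁, so θ_B(1→3) = arctan(1.7218) = 59.85°.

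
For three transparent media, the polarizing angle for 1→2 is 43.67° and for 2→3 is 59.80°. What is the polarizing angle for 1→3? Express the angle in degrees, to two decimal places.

θ_B ≈ 58.63°

n₂/n₁ = tan 43.67° = 0.9546 and n₃/n₂ = tan 59.80° = 1.7182.
So n₃/n₁ = (n₂/n₁)(n₃/n₂) = 0.9546 × 1.7182 = 1.6402.
θ_B(1→3) = arctan(1.6402) = 58.63°.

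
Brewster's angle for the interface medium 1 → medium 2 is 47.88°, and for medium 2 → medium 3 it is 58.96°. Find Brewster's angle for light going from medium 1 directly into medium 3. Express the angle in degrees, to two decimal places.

θ_B ≈ 61.45°

Each Brewster angle gives a ratio: n₂/n₁ = tan 47.88° = 1.1059, n₃/n₂ = tan 58.96° = 1.6617.
So n₃/n₁ = (n₂/n₁)(n₃/n₂) = 1.1059 × 1.6617 = 1.8377.
θ_B(1→3) = arctan(1.8377) = 61.45°.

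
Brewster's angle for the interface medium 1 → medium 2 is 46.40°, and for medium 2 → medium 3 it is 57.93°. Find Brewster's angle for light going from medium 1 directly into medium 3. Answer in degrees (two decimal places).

Each Brewster angle gives a ratio: n₂/n₁ = tan 46.40° = 1.0501, n₃/n₂ = tan 57.93° = 1.5960.
Multiplying, n₃/n₁ = 1.0501 × 1.5960 = 1.6760, and θ_B(1→3) = arctan 1.6760 = 59.18°.

θ_B ≈ 59.18°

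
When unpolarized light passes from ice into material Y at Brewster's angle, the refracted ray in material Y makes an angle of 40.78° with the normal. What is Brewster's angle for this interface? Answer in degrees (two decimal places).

Since the reflected and refracted rays are at right angles at the polarizing angle, θ_B + θ_t = 90°.
θ_B = 90° − 40.78° = 49.22°.

θ_B ≈ 49.22°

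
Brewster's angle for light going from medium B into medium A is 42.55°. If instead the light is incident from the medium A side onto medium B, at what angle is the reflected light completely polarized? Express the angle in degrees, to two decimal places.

θ_B' ≈ 47.45°

Reversing the direction swaps n₁ and n₂, so tan θ_B' = 1/tan θ_B and θ_B' = 90° − θ_B.
Hence θ_B' = 90° − 42.55° = 47.45°.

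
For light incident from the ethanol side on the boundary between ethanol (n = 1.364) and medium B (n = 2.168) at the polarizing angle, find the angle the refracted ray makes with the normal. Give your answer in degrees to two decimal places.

θ_t ≈ 32.18°

θ_B = arctan(n₂/n₁) = arctan(2.168/1.364) = 57.82°.
The refracted ray is perpendicular to the reflected ray, so θ_t = 90° − θ_B = 32.18°.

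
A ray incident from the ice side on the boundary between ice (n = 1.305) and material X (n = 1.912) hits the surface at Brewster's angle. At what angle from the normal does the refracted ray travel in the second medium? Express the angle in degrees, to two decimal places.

θ_t ≈ 34.31°

First find Brewster's angle: tan θ_B = 1.912/1.305 = 1.4651, giving θ_B = 55.69°.
The refracted ray is perpendicular to the reflected ray, so θ_t = 90° − θ_B = 34.31°.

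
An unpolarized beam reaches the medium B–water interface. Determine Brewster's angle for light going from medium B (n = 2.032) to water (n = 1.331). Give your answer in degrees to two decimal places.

The reflected p-component vanishes when tan θ_B = n₂/n₁.
tan θ_B = n₂/n₁ = 1.331/2.032 = 0.6550.
So θ_B = arctan 0.6550 = 33.23°.

θ_B ≈ 33.23°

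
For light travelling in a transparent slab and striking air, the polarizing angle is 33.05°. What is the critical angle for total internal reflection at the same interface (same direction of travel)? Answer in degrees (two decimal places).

θ_c ≈ 40.59°

From Brewster, n₂/n₁ = tan θ_B = tan 33.05° = 0.6506.
Then sin θ_c = n₂/n₁ = 0.6506, so θ_c = arcsin 0.6506 = 40.59°.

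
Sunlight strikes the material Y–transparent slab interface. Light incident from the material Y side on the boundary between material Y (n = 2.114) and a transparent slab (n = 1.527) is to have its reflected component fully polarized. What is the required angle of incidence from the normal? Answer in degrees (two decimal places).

θ_B ≈ 35.84°

The reflected p-component vanishes when tan θ_B = n₂/n₁.
Here n₂/n₁ = 1.527/2.114 = 0.7223, and Brewster's law gives tan θ_B = n₂/n₁. Taking the arctangent, θ_B = 35.84°.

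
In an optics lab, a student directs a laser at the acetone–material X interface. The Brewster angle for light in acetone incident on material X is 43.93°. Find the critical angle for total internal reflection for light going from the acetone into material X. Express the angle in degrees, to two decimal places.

θ_c ≈ 74.44°

n₂/n₁ = tan 43.93° = 0.9633; the critical angle satisfies sin θ_c = n₂/n₁.
θ_c = arcsin(0.9633) = 74.44°.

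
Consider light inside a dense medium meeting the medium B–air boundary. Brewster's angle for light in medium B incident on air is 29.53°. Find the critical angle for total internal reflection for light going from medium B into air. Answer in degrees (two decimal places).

θ_c ≈ 34.50°

n₂/n₁ = tan 29.53° = 0.5665; the critical angle satisfies sin θ_c = n₂/n₁.
θ_c = arcsin(0.5665) = 34.50°.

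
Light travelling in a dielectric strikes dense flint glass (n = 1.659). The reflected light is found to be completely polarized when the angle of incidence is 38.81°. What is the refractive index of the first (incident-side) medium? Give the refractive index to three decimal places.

Brewster's law: tan θ_B = n₂/n₁ (light incident in a dielectric, refracted into dense flint glass).
n₁ = n₂ / tan θ_B = 1.659 / tan 38.81° = 2.063.

n ≈ 2.063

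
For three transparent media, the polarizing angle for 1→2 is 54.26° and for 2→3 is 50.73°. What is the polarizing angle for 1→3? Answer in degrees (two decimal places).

tan θ_B(1→2) = n₂/n₁ = tan 54.26° = 1.3896.
tan θ_B(2→3) = n₃/n₂ = tan 50.73° = 1.2231.
Multiplying, n₃/n₁ = 1.3896 × 1.2231 = 1.6996, and θ_B(1→3) = arctan 1.6996 = 59.53°.

θ_B ≈ 59.53°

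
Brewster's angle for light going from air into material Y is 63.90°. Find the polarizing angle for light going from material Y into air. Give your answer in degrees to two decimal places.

The two Brewster angles are complementary: θ_B' = 90° − θ_B = 90° − 63.90° = 26.10°.

θ_B' ≈ 26.10°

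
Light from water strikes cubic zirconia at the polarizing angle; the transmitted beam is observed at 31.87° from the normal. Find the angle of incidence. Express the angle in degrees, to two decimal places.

θ_B ≈ 58.13°

Brewster's condition makes the reflected and refracted beams perpendicular: θ_B + θ_t = 90°.
So θ_B = 90° − θ_t = 90° − 31.87° = 58.13°.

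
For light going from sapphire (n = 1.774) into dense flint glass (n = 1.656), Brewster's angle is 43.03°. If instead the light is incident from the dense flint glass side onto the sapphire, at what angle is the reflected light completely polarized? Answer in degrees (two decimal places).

θ_B' ≈ 46.97°

The two Brewster angles are complementary: θ_B' = 90° − θ_B = 90° − 43.03° = 46.97°.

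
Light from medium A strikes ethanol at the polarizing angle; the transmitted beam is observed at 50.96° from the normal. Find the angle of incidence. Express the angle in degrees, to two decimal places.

At Brewster's angle the reflected and refracted rays are perpendicular, so θ_B + θ_t = 90°.
θ_B = 90° − 50.96° = 39.04°.

θ_B ≈ 39.04°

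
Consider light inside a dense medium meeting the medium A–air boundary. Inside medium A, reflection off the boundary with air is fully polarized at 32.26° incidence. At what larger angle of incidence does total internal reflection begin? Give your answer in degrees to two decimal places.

tan θ_B = n₂/n₁ = tan 32.26° = 0.6312.
Total internal reflection: sin θ_c = n₂/n₁ = 0.6312.
θ_c = arcsin(0.6312) = 39.14°.

θ_c ≈ 39.14°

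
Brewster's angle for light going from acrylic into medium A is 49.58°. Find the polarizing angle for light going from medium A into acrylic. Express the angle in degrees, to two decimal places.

tan θ_B' = n₁/n₂ = 1/tan θ_B, so θ_B' = 90° − θ_B.
θ_B' = 90° − 49.58° = 40.42°.

θ_B' ≈ 40.42°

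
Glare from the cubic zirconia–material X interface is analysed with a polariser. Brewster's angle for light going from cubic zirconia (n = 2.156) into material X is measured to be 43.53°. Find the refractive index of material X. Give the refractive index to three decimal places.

At Brewster's angle, tan θ_B = n₂/n₁ with n₁ on the incident side (cubic zirconia) and n₂ on the transmitted side (material X).
n₂ = n₁ tan θ_B = 2.156 × tan 43.53° = 2.048.

n ≈ 2.048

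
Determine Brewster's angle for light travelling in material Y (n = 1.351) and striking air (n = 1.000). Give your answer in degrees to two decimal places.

θ_B ≈ 36.51°

tan θ_B = n₂/n₁ = 1.000/1.351 = 0.7402.
θ_B = arctan(0.7402) = 36.51°.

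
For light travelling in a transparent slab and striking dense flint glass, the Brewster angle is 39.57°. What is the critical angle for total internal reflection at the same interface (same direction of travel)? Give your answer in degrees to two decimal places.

tan θ_B = n₂/n₁ = tan 39.57° = 0.8264.
Total internal reflection: sin θ_c = n₂/n₁ = 0.8264.
θ_c = arcsin(0.8264) = 55.73°.

θ_c ≈ 55.73°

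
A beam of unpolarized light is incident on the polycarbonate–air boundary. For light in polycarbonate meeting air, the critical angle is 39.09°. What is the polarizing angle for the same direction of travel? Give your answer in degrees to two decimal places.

θ_B ≈ 32.23°

sin θ_c = n₂/n₁, so n₂/n₁ = sin 39.09° = 0.6305.
Brewster: tan θ_B = n₂/n₁ = 0.6305.
θ_B = arctan(0.6305) = 32.23°.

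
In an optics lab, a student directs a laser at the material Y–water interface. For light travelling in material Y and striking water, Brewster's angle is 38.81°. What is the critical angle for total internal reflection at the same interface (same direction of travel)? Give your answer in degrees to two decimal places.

From Brewster, n₂/n₁ = tan θ_B = tan 38.81° = 0.8043.
Then sin θ_c = n₂/n₁ = 0.8043, so θ_c = arcsin 0.8043 = 53.54°.

θ_c ≈ 53.54°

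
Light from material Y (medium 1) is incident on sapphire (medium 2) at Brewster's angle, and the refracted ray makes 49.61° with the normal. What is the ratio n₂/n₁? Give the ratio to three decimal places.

At Brewster incidence θ_B = 90° − θ_t = 90° − 49.61° = 40.39°.
Then n₂/n₁ = tan θ_B = tan 40.39° = 0.851.

n₂/n₁ ≈ 0.851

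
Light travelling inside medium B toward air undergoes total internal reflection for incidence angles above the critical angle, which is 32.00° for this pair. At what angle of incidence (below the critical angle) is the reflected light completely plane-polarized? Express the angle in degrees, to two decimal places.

sin θ_c = n₂/n₁, so n₂/n₁ = sin 32.00° = 0.5299.
Brewster: tan θ_B = n₂/n₁ = 0.5299.
θ_B = arctan(0.5299) = 27.92°.

θ_B ≈ 27.92°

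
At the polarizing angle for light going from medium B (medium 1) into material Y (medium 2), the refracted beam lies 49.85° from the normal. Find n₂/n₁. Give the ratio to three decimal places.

θ_B + θ_t = 90°, so θ_B = 90° − 49.85° = 40.15°.
Then n₂/n₁ = tan θ_B = tan 40.15° = 0.844.

n₂/n₁ ≈ 0.844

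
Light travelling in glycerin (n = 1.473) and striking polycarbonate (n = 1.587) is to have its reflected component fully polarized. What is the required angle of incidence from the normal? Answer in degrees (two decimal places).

Here n₂/n₁ = 1.587/1.473 = 1.0774, and Brewster's law gives tan θ_B = n₂/n₁. Taking the arctangent, θ_B = 47.13°.

θ_B ≈ 47.13°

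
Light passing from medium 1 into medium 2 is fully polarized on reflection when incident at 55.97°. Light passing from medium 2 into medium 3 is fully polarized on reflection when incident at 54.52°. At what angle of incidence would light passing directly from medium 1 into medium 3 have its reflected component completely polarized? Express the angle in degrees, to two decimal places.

θ_B ≈ 64.30°

n₂/n₁ = tan 55.97° = 1.4809 and n₃/n₂ = tan 54.52° = 1.4030.
n₃/n₁ = 2.0777. Then tan θ_B(1→3) = n₃/n₁, so θ_B(1→3) = arctan(2.0777) = 64.30°.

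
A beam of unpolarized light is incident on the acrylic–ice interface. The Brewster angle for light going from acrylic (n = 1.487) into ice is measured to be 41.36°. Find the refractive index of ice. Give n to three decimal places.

n ≈ 1.309

At the Brewster angle, tan θ_B = n₂/n₁ with n₁ on the incident side (acrylic) and n₂ on the transmitted side (ice).
n₂ = n₁ tan θ_B = 1.487 × tan 41.36° = 1.309.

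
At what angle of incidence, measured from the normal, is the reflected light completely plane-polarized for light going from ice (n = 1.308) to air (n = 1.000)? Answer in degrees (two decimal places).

tan θ_B = n₂/n₁ = 1.000/1.308 = 0.7645.
θ_B = arctan(0.7645) = 37.40°.

θ_B ≈ 37.40°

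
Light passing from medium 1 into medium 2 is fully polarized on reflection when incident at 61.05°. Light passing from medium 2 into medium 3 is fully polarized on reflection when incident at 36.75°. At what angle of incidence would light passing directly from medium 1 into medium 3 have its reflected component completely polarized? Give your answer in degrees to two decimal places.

θ_B ≈ 53.47°

n₂/n₁ = tan 61.05° = 1.8078 and n₃/n₂ = tan 36.75° = 0.7467.
n₃/n₁ = 1.3499. Then tan θ_B(1→3) = n₃/n₁, so θ_B(1→3) = arctan(1.3499) = 53.47°.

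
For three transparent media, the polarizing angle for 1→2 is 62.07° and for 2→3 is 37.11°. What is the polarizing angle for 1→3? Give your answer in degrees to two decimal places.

θ_B ≈ 54.98°

tan θ_B(1→2) = n₂/n₁ = tan 62.07° = 1.8863.
tan θ_B(2→3) = n₃/n₂ = tan 37.11° = 0.7566.
So n₃/n₁ = (n₂/n₁)(n₃/n₂) = 1.8863 × 0.7566 = 1.4271.
θ_B(1→3) = arctan(1.4271) = 54.98°.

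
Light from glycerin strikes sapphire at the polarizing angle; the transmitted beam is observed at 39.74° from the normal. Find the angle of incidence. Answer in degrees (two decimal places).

θ_B ≈ 50.26°

At Brewster's angle the reflected and refracted rays are perpendicular, so θ_B + θ_t = 90°.
θ_B = 90° − 39.74° = 50.26°.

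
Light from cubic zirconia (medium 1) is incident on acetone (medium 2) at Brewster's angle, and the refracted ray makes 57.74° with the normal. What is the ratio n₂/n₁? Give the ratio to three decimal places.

n₂/n₁ ≈ 0.631

At Brewster incidence θ_B = 90° − θ_t = 90° − 57.74° = 32.26°.
Then n₂/n₁ = tan θ_B = tan 32.26° = 0.631.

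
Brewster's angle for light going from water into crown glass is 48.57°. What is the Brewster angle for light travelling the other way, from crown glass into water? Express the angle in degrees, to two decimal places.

tan θ_B' = n₁/n₂ = 1/tan θ_B, so θ_B' = 90° − θ_B.
θ_B' = 90° − 48.57° = 41.43°.

θ_B' ≈ 41.43°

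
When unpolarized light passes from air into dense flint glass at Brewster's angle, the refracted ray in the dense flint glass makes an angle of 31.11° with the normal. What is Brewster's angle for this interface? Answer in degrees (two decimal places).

At Brewster's angle the reflected and refracted rays are perpendicular, so θ_B + θ_t = 90°.
θ_B = 90° − 31.11° = 58.89°.

θ_B ≈ 58.89°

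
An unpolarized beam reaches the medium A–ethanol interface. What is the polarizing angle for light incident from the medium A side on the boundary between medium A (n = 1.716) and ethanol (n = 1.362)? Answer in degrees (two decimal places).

The reflected p-component vanishes when tan θ_B = n₂/n₁.
tan θ_B = n₂/n₁ = 1.362/1.716 = 0.7937.
θ_B = arctan(0.7937) = 38.44°.

θ_B ≈ 38.44°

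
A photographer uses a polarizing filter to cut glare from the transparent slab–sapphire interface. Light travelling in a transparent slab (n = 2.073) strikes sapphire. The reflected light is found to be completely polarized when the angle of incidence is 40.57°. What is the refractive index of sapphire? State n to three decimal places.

n ≈ 1.775

Full polarization of the reflected beam means tan θ_B = n₂/n₁, where n₁ is the incident medium (a transparent slab).
n₂ = n₁ tan θ_B = 2.073 × tan 40.57° = 1.775.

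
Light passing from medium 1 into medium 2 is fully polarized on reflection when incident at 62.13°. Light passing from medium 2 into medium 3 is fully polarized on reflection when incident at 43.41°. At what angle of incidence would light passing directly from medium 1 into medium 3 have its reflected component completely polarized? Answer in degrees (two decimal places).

θ_B ≈ 60.79°

Each Brewster angle gives a ratio: n₂/n₁ = tan 62.13° = 1.8911, n₃/n₂ = tan 43.41° = 0.9460.
n₃/n₁ = 1.7889. Then tan θ_B(1→3) = n₃/n₁, so θ_B(1→3) = arctan(1.7889) = 60.79°.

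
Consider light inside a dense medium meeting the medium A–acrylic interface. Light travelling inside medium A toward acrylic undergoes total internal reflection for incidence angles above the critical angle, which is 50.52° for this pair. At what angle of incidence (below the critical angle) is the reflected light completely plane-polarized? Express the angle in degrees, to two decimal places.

n₂/n₁ = sin θ_c = sin 50.52° = 0.7718.
tan θ_B equals the same ratio, so θ_B = arctan(0.7718) = 37.66°.

θ_B ≈ 37.66°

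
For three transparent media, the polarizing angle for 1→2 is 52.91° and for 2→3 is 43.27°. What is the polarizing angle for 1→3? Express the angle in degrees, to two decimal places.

θ_B ≈ 51.23°

n₂/n₁ = tan 52.91° = 1.3227 and n₃/n₂ = tan 43.27° = 0.9414.
n₃/n₁ = 1.2452. Then tan θ_B(1→3) = n₃/n₁, so θ_B(1→3) = arctan(1.2452) = 51.23°.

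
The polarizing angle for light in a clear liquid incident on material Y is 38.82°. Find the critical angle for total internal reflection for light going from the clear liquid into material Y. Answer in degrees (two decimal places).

θ_c ≈ 53.57°

From Brewster, n₂/n₁ = tan θ_B = tan 38.82° = 0.8046.
Then sin θ_c = n₂/n₁ = 0.8046, so θ_c = arcsin 0.8046 = 53.57°.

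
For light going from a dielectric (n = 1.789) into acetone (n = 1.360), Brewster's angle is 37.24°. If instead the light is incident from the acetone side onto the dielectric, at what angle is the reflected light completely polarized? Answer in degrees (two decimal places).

θ_B' ≈ 52.76°

tan θ_B' = n₁/n₂ = 1/tan θ_B, so θ_B' = 90° − θ_B.
θ_B' = 90° − 37.24° = 52.76°.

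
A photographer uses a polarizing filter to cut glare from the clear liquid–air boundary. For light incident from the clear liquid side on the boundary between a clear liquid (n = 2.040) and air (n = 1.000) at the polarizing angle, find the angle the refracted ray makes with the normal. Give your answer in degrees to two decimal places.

θ_t ≈ 63.89°

θ_B = arctan(n₂/n₁) = arctan(1.000/2.040) = 26.11°.
Since θ_B + θ_t = 90° at Brewster incidence, θ_t = 90° − 26.11° = 63.89°.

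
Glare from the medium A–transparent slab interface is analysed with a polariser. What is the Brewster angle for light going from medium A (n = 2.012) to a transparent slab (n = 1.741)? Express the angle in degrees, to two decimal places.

θ_B ≈ 40.87°

At Brewster's angle the reflected and refracted rays are perpendicular, which with Snell's law gives tan θ_B = n₂/n₁.
tan θ_B = n₂/n₁ = 1.741/2.012 = 0.8653.
θ_B = arctan(0.8653) = 40.87°.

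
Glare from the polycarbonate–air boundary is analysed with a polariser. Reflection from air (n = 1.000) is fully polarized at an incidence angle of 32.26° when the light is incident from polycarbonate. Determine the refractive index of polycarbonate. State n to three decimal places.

Full polarization of the reflected beam means tan θ_B = n₂/n₁, where n₁ is the incident medium (polycarbonate).
n₁ = n₂ / tan θ_B = 1.000 / tan 32.26° = 1.584.

n ≈ 1.584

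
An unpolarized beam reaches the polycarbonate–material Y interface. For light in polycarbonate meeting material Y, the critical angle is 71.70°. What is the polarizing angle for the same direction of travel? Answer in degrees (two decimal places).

θ_B ≈ 43.51°

sin θ_c = n₂/n₁, so n₂/n₁ = sin 71.70° = 0.9494.
Brewster: tan θ_B = n₂/n₁ = 0.9494.
θ_B = arctan(0.9494) = 43.51°.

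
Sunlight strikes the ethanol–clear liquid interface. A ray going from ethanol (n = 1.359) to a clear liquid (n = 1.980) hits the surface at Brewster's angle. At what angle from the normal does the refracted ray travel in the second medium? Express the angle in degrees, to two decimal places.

θ_B = arctan(n₂/n₁) = arctan(1.980/1.359) = 55.54°.
Since θ_B + θ_t = 90° at Brewster incidence, θ_t = 90° − 55.54° = 34.46°.

θ_t ≈ 34.46°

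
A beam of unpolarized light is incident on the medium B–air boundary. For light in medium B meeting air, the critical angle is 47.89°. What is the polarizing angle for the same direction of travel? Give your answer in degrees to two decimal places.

sin θ_c = n₂/n₁, so n₂/n₁ = sin 47.89° = 0.7419.
Brewster: tan θ_B = n₂/n₁ = 0.7419.
θ_B = arctan(0.7419) = 36.57°.

θ_B ≈ 36.57°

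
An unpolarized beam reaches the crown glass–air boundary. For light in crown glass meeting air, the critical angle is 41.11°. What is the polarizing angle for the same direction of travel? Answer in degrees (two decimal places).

sin θ_c = n₂/n₁, so n₂/n₁ = sin 41.11° = 0.6575.
Brewster: tan θ_B = n₂/n₁ = 0.6575.
θ_B = arctan(0.6575) = 33.33°.

θ_B ≈ 33.33°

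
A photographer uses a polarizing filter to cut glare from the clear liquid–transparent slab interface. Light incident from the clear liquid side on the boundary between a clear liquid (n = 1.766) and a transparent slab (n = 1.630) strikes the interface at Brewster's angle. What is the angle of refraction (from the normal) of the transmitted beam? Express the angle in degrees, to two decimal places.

θ_t ≈ 47.29°

First find Brewster's angle: tan θ_B = 1.630/1.766 = 0.9230, giving θ_B = 42.71°.
At Brewster's angle the reflected and refracted rays are perpendicular, so θ_t = 90° − θ_B = 90° − 42.71° = 47.29°.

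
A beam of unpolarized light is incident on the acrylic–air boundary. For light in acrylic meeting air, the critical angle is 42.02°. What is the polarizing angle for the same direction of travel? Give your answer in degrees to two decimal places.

sin θ_c = n₂/n₁, so n₂/n₁ = sin 42.02° = 0.6694.
Brewster: tan θ_B = n₂/n₁ = 0.6694.
θ_B = arctan(0.6694) = 33.80°.

θ_B ≈ 33.80°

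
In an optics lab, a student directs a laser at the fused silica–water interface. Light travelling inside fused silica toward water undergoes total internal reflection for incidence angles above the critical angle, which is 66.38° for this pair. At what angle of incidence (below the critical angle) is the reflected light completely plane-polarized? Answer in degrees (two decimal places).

n₂/n₁ = sin θ_c = sin 66.38° = 0.9162.
tan θ_B equals the same ratio, so θ_B = arctan(0.9162) = 42.50°.

θ_B ≈ 42.50°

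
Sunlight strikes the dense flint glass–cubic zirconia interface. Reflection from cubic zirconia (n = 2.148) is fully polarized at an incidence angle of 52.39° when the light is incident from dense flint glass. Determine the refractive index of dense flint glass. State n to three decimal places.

Brewster's law: tan θ_B = n₂/n₁ (light incident in dense flint glass, refracted into cubic zirconia).
n₁ = n₂ / tan θ_B = 2.148 / tan 52.39° = 1.655.

n ≈ 1.655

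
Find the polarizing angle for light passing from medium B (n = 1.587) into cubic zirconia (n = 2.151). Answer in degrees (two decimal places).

The reflected p-component vanishes when tan θ_B = n₂/n₁.
tan θ_B = n₂/n₁ = 2.151/1.587 = 1.3554.
So θ_B = arctan 1.3554 = 53.58°.

θ_B ≈ 53.58°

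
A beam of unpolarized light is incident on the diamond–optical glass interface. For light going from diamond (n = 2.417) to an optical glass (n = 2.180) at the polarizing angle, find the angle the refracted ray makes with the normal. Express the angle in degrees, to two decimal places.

θ_t ≈ 47.95°

First find Brewster's angle: tan θ_B = 2.180/2.417 = 0.9019, giving θ_B = 42.05°.
The refracted ray is perpendicular to the reflected ray, so θ_t = 90° − θ_B = 47.95°.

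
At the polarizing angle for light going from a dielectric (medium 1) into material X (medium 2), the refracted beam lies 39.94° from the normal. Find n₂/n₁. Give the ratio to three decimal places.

At Brewster incidence θ_B = 90° − θ_t = 90° − 39.94° = 50.06°.
tan θ_B = n₂/n₁, so n₂/n₁ = tan 50.06° = 1.194.

n₂/n₁ ≈ 1.194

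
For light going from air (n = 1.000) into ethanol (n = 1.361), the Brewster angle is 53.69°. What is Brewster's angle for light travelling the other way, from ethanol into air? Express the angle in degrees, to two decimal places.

tan θ_B' = n₁/n₂ = 1/tan θ_B, so θ_B' = 90° − θ_B.
θ_B' = 90° − 53.69° = 36.31°.

θ_B' ≈ 36.31°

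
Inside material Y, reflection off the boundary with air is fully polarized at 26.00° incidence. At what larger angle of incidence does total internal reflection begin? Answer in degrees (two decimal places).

θ_c ≈ 29.19°

n₂/n₁ = tan 26.00° = 0.4877; the critical angle satisfies sin θ_c = n₂/n₁.
θ_c = arcsin(0.4877) = 29.19°.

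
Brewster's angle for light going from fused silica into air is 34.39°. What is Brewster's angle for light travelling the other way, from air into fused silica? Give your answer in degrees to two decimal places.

Reversing the direction swaps n₁ and n₂, so tan θ_B' = 1/tan θ_B and θ_B' = 90° − θ_B.
Hence θ_B' = 90° − 34.39° = 55.61°.

θ_B' ≈ 55.61°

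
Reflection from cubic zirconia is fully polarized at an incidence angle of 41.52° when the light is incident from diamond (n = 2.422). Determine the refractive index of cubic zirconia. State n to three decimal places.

Brewster's law: tan θ_B = n₂/n₁ (light incident in diamond, refracted into cubic zirconia).
n₂ = n₁ tan θ_B = 2.422 × tan 41.52° = 2.144.

n ≈ 2.144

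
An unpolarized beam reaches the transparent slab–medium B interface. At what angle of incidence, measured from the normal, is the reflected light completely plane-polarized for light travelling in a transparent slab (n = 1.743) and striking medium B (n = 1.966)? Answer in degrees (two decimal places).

Brewster's condition: tan θ_B = n₂/n₁ = 1.966/1.743 = 1.1279.
θ_B = arctan(1.1279) = 48.44°.

θ_B ≈ 48.44°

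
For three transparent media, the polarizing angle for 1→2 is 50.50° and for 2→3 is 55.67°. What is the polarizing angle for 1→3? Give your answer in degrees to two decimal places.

tan θ_B(1→2) = n₂/n₁ = tan 50.50° = 1.2131.
tan θ_B(2→3) = n₃/n₂ = tan 55.67° = 1.4643.
So n₃/n₁ = (n₂/n₁)(n₃/n₂) = 1.2131 × 1.4643 = 1.7763.
θ_B(1→3) = arctan(1.7763) = 60.62°.

θ_B ≈ 60.62°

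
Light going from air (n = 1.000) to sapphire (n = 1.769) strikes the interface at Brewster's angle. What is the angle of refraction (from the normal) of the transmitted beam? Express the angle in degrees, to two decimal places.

θ_t ≈ 29.48°

First find Brewster's angle: tan θ_B = 1.769/1.000 = 1.7690, giving θ_B = 60.52°.
At Brewster's angle the reflected and refracted rays are perpendicular, so θ_t = 90° − θ_B = 90° − 60.52° = 29.48°.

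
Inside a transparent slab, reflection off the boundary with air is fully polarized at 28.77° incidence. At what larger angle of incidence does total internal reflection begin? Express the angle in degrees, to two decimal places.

n₂/n₁ = tan 28.77° = 0.5491; the critical angle satisfies sin θ_c = n₂/n₁.
θ_c = arcsin(0.5491) = 33.30°.

θ_c ≈ 33.30°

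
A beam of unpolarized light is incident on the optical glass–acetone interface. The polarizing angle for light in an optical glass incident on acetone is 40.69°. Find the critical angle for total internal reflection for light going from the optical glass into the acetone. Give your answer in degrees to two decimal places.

θ_c ≈ 59.30°

n₂/n₁ = tan 40.69° = 0.8598; the critical angle satisfies sin θ_c = n₂/n₁.
θ_c = arcsin(0.8598) = 59.30°.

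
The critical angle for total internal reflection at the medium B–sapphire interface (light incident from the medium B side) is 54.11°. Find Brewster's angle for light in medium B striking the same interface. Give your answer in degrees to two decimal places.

θ_B ≈ 39.01°

n₂/n₁ = sin θ_c = sin 54.11° = 0.8101.
tan θ_B equals the same ratio, so θ_B = arctan(0.8101) = 39.01°.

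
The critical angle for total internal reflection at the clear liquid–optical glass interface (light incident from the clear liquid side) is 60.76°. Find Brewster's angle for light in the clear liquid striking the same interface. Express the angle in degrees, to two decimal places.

θ_B ≈ 41.11°

n₂/n₁ = sin θ_c = sin 60.76° = 0.8726.
tan θ_B equals the same ratio, so θ_B = arctan(0.8726) = 41.11°.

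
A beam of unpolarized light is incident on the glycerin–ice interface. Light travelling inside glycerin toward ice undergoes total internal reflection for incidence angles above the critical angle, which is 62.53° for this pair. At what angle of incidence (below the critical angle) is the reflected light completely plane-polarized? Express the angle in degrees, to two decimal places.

θ_B ≈ 41.58°

sin θ_c = n₂/n₁, so n₂/n₁ = sin 62.53° = 0.8873.
Brewster: tan θ_B = n₂/n₁ = 0.8873.
θ_B = arctan(0.8873) = 41.58°.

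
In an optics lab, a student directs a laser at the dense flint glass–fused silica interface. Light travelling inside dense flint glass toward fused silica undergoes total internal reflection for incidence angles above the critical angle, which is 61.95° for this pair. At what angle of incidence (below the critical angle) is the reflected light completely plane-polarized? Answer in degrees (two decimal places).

θ_B ≈ 41.43°

sin θ_c = n₂/n₁, so n₂/n₁ = sin 61.95° = 0.8825.
Brewster: tan θ_B = n₂/n₁ = 0.8825.
θ_B = arctan(0.8825) = 41.43°.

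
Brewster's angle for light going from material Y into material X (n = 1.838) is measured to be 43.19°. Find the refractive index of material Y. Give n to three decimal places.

At Brewster's angle, tan θ_B = n₂/n₁ with n₁ on the incident side (material Y) and n₂ on the transmitted side (material X).
n₁ = n₂ / tan θ_B = 1.838 / tan 43.19° = 1.958.

n ≈ 1.958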